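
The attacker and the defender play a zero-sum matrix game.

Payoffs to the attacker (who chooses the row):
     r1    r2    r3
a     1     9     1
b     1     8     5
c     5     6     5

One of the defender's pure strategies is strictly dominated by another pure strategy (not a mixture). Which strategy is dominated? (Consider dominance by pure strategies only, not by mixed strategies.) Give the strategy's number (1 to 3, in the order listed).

The defender prefers columns that give the attacker less. Compare r2 with r1: 1 < 9, 1 < 8, 5 < 6.
So r1 strictly dominates r2 for the defender; r2 is strictly dominated.

2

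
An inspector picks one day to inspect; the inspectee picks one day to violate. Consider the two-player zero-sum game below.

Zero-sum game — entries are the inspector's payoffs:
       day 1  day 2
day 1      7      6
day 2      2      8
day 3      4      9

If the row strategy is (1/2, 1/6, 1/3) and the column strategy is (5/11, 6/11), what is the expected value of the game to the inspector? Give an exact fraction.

419/66

Against (5/11, 6/11), each row's expected payoff is day 1: 71/11; day 2: 58/11; day 3: 74/11.
Taking the (1/2, 1/6, 1/3)-weighted average: (1/2)·(71/11) + (1/6)·(58/11) + (1/3)·(74/11) = 419/66.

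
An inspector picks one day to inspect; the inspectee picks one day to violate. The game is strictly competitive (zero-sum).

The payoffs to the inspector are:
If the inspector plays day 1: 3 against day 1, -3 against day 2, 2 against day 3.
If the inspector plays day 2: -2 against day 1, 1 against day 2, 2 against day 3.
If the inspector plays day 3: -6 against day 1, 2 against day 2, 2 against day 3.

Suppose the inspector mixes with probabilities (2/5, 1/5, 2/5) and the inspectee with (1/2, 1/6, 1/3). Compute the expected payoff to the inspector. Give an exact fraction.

Against (1/2, 1/6, 1/3), each row's expected payoff is day 1: 5/3; day 2: -1/6; day 3: -2.
Taking the (2/5, 1/5, 2/5)-weighted average: (2/5)·(5/3) + (1/5)·(-1/6) + (2/5)·(-2) = -1/6.

-1/6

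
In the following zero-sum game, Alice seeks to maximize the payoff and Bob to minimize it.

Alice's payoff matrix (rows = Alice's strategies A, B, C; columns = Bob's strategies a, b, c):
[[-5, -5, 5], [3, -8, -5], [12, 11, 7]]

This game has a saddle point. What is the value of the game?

7

Row minima: -5, -8, 7 → Alice's maximin is 7.
Column maxima: 12, 11, 7 → Bob's minimax is 7.
They coincide at (C, c), so the value is 7.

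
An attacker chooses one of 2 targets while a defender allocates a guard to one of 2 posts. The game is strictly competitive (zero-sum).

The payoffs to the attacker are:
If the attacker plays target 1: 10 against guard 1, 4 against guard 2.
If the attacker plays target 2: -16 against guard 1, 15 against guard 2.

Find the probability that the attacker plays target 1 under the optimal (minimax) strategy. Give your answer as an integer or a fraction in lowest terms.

Row minima are 4 and -16, so the attacker's maximin is 4; column maxima are 10 and 15, so the defender's minimax is 10. These differ, so the equilibrium is in mixed strategies.
Let the attacker play target 1 with probability p. The defender is indifferent when 10p − 16(1−p) = 4p + 15(1−p), giving p = 31/37.

31/37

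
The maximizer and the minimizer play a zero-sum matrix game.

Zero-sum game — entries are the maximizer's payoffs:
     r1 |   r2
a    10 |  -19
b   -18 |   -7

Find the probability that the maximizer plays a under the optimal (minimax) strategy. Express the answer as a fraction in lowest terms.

Row minima are -19 and -18, so the maximizer's maximin is -18; column maxima are 10 and -7, so the minimizer's minimax is -7. These differ, so the equilibrium is in mixed strategies.
Let the maximizer play a with probability p. The minimizer is indifferent when 10p − 18(1−p) = −19p − 7(1−p), giving p = 11/40.

11/40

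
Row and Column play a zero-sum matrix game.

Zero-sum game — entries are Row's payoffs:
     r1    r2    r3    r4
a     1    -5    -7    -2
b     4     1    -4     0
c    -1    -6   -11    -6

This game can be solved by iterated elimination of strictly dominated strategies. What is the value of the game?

-4

Row c is strictly dominated by row a (1>-1, -5>-6, -7>-11, -2>-6); eliminate c.
Column r2 is strictly dominated by r3 for Column (-7<-5, -4<1); eliminate r2.
Column r4 is strictly dominated by r3 for Column (-7<-2, -4<0); eliminate r4.
Column r1 is strictly dominated by r3 for Column (-7<1, -4<4); eliminate r1.
Row a is strictly dominated by row b (-4>-7); eliminate a.
Only (b, r3) remains, with payoff -4.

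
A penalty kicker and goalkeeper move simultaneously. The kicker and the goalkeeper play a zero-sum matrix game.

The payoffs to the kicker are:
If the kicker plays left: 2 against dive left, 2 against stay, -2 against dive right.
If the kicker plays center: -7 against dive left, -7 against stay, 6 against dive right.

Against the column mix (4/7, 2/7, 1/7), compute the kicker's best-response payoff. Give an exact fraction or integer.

left: (2)·(4/7) + (2)·(2/7) + (-2)·(1/7) = 10/7.
center: (-7)·(4/7) + (-7)·(2/7) + (6)·(1/7) = -36/7.
The best pure response is left with expected payoff 10/7.

10/7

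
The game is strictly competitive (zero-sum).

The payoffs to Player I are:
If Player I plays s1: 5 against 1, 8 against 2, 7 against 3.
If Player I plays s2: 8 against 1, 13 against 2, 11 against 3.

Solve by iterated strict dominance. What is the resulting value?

8

Column 3 is strictly dominated by 1 for Player II (5<7, 8<11); eliminate 3.
Row s1 is strictly dominated by row s2 (8>5, 13>8); eliminate s1.
Column 2 is strictly dominated by 1 for Player II (8<13); eliminate 2.
Only (s2, 1) remains, with payoff 8.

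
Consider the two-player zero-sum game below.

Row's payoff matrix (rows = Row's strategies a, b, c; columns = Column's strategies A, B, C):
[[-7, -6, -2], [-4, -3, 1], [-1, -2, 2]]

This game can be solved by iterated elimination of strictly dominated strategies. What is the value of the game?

Column C is strictly dominated by A for Column (-7<-2, -4<1, -1<2); eliminate C.
Row a is strictly dominated by row b (-4>-7, -3>-6); eliminate a.
Row b is strictly dominated by row c (-1>-4, -2>-3); eliminate b.
Column A is strictly dominated by B for Column (-2<-1); eliminate A.
Only (c, B) remains, with payoff -2.

-2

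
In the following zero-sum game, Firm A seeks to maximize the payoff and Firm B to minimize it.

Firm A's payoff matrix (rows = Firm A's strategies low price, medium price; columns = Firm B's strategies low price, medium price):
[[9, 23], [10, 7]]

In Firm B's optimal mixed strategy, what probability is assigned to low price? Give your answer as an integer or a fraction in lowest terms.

16/17

Row minima are 9 and 7, so Firm A's maximin is 9; column maxima are 10 and 23, so Firm B's minimax is 10. These differ, so the equilibrium is in mixed strategies.
Let Firm B play low price with probability q. Firm A is indifferent when 9q + 23(1−q) = 10q + 7(1−q), giving q = 16/17.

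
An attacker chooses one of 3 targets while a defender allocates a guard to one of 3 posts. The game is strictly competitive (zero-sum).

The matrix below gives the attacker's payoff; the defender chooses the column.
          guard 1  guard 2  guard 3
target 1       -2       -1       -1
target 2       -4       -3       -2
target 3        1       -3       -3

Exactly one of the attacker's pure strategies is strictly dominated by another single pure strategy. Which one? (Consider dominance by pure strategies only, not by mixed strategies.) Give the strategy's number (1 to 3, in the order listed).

2

Compare target 2 with target 1: -2 > -4, -1 > -3, -1 > -2.
So target 1 strictly dominates target 2 for the attacker; target 2 is strictly dominated.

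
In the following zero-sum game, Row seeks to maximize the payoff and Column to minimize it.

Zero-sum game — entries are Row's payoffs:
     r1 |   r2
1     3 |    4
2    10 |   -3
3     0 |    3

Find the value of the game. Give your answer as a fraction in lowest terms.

7/2

Row 3 is strictly dominated by row 1, so Row never plays it.
The remaining 2×2 game on (1, 2) × (r1, r2) has no saddle point. Let Row play 1 with probability p; indifference gives 3p + 10(1−p) = 4p − 3(1−p), so p = 13/14.
Similarly Column's optimal q on r1 is 1/2, and the value is 3·(1/2) + (4)·(1/2) = 7/2.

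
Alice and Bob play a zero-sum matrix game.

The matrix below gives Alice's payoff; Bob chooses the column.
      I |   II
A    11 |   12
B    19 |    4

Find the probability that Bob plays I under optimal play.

1/2

Row minima are 11 and 4, so Alice's maximin is 11; column maxima are 19 and 12, so Bob's minimax is 12. These differ, so the equilibrium is in mixed strategies.
Let Bob play I with probability q. Alice is indifferent when 11q + 12(1−q) = 19q + 4(1−q), giving q = 1/2.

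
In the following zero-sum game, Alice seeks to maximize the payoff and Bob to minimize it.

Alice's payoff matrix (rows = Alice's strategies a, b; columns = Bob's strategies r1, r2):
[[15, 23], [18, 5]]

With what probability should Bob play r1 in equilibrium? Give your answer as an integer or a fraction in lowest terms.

Row minima are 15 and 5, so Alice's maximin is 15; column maxima are 18 and 23, so Bob's minimax is 18. These differ, so the equilibrium is in mixed strategies.
Let Bob play r1 with probability q. Alice is indifferent when 15q + 23(1−q) = 18q + 5(1−q), giving q = 6/7.

6/7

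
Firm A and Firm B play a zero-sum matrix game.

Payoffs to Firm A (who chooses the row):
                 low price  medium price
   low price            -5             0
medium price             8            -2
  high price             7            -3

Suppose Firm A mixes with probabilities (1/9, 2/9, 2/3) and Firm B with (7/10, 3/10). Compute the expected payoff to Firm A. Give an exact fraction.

Against (7/10, 3/10), each row's expected payoff is low price: -7/2; medium price: 5; high price: 4.
Taking the (1/9, 2/9, 2/3)-weighted average: (1/9)·(-7/2) + (2/9)·(5) + (2/3)·(4) = 61/18.

61/18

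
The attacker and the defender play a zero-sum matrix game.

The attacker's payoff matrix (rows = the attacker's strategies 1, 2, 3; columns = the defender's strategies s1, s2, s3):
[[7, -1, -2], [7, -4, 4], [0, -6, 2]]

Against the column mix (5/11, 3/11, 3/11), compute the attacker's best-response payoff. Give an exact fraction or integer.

35/11

1: (7)·(5/11) + (-1)·(3/11) + (-2)·(3/11) = 26/11.
2: (7)·(5/11) + (-4)·(3/11) + (4)·(3/11) = 35/11.
3: (0)·(5/11) + (-6)·(3/11) + (2)·(3/11) = -12/11.
The best pure response is 2 with expected payoff 35/11.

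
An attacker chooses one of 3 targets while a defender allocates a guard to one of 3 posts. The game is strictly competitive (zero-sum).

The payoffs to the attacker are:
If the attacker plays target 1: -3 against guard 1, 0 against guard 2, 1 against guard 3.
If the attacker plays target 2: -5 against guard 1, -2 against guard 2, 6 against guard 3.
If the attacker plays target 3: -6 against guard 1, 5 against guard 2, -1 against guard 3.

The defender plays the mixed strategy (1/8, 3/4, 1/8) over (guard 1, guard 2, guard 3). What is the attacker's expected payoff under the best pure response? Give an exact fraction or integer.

target 1: (-3)·(1/8) + (0)·(3/4) + (1)·(1/8) = -1/4.
target 2: (-5)·(1/8) + (-2)·(3/4) + (6)·(1/8) = -11/8.
target 3: (-6)·(1/8) + (5)·(3/4) + (-1)·(1/8) = 23/8.
The best pure response is target 3 with expected payoff 23/8.

23/8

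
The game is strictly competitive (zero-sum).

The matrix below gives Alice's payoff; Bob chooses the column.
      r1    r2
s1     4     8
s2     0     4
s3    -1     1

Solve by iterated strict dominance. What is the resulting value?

Column r2 is strictly dominated by r1 for Bob (4<8, 0<4, -1<1); eliminate r2.
Row s3 is strictly dominated by row s1 (4>-1); eliminate s3.
Row s2 is strictly dominated by row s1 (4>0); eliminate s2.
Only (s1, r1) remains, with payoff 4.

4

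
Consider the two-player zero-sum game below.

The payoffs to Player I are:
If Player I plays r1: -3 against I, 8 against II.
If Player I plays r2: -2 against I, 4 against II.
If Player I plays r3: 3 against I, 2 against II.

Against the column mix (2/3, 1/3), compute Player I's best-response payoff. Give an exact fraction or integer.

8/3

r1: (-3)·(2/3) + (8)·(1/3) = 2/3.
r2: (-2)·(2/3) + (4)·(1/3) = 0.
r3: (3)·(2/3) + (2)·(1/3) = 8/3.
The best pure response is r3 with expected payoff 8/3.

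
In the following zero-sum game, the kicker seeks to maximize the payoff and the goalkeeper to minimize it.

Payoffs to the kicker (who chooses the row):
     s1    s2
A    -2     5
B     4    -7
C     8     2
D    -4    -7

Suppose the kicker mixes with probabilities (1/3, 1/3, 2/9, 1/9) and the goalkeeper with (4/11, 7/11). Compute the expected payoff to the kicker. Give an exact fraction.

1/11

Against (4/11, 7/11), each row's expected payoff is A: 27/11; B: -3; C: 46/11; D: -65/11.
Taking the (1/3, 1/3, 2/9, 1/9)-weighted average: (1/3)·(27/11) + (1/3)·(-3) + (2/9)·(46/11) + (1/9)·(-65/11) = 1/11.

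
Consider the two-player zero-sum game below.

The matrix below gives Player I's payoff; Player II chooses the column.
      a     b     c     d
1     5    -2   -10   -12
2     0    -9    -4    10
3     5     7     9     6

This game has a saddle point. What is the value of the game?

Row minima: -12, -9, 5 → Player I's maximin is 5.
Column maxima: 5, 7, 9, 10 → Player II's minimax is 5.
They coincide at (3, a), so the value is 5.

5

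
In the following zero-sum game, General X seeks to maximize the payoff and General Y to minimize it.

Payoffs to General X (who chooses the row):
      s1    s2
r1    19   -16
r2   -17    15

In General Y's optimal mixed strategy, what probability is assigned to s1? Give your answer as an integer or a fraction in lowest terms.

Row minima are -16 and -17, so General X's maximin is -16; column maxima are 19 and 15, so General Y's minimax is 15. These differ, so the equilibrium is in mixed strategies.
Let General Y play s1 with probability q. General X is indifferent when 19q − 16(1−q) = −17q + 15(1−q), giving q = 31/67.

31/67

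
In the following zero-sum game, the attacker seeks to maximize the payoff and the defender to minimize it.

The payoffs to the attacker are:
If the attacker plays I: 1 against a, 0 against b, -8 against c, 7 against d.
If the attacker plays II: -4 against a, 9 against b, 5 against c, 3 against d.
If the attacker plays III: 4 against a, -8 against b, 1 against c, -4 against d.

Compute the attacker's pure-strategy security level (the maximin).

-4

The worst-case payoff for each row is I: -8, II: -4, III: -8.
The best of these is -4.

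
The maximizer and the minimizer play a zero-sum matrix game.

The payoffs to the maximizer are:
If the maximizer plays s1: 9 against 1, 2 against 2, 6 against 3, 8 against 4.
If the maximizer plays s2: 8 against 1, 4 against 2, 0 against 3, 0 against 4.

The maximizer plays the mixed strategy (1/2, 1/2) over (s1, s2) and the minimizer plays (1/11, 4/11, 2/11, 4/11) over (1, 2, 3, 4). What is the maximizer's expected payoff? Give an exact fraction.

85/22

Against (1/11, 4/11, 2/11, 4/11), each row's expected payoff is s1: 61/11; s2: 24/11.
Taking the (1/2, 1/2)-weighted average: (1/2)·(61/11) + (1/2)·(24/11) = 85/22.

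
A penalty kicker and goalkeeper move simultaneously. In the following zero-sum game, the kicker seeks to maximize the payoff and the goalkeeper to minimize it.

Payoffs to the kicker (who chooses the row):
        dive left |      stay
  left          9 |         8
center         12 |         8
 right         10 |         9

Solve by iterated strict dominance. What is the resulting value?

9

Column dive left is strictly dominated by stay for the goalkeeper (8<9, 8<12, 9<10); eliminate dive left.
Row center is strictly dominated by row right (9>8); eliminate center.
Row left is strictly dominated by row right (9>8); eliminate left.
Only (right, stay) remains, with payoff 9.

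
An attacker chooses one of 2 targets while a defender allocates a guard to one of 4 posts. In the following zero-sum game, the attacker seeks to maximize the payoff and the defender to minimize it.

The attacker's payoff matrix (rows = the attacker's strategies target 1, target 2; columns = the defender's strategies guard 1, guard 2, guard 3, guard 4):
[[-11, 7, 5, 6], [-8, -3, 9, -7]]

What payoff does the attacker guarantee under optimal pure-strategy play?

Row minima: -11, -8 → the attacker's maximin is -8.
Column maxima: -8, 7, 9, 6 → the defender's minimax is -8.
They coincide at (target 2, guard 1), so the value is -8.

-8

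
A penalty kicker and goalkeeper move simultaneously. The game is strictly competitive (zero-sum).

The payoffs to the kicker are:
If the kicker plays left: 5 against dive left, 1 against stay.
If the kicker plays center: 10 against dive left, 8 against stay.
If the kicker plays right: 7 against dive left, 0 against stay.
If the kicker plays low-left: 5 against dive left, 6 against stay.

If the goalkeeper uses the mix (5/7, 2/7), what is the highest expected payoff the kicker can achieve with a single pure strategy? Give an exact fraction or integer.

66/7

left: (5)·(5/7) + (1)·(2/7) = 27/7.
center: (10)·(5/7) + (8)·(2/7) = 66/7.
right: (7)·(5/7) + (0)·(2/7) = 5.
low-left: (5)·(5/7) + (6)·(2/7) = 37/7.
The best pure response is center with expected payoff 66/7.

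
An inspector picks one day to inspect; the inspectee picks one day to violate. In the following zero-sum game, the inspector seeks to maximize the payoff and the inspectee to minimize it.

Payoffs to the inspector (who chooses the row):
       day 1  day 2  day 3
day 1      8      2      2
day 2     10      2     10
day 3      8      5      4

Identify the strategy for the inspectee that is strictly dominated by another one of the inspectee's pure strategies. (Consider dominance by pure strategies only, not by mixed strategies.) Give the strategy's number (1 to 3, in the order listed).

The inspectee prefers columns that give the inspector less. Compare day 1 with day 2: 2 < 8, 2 < 10, 5 < 8.
So day 2 strictly dominates day 1 for the inspectee; day 1 is strictly dominated.

1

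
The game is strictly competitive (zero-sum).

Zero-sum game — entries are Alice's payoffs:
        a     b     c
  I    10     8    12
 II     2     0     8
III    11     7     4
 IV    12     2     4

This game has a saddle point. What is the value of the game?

Row minima: 8, 0, 4, 2 → Alice's maximin is 8.
Column maxima: 12, 8, 12 → Bob's minimax is 8.
They coincide at (I, b), so the value is 8.

8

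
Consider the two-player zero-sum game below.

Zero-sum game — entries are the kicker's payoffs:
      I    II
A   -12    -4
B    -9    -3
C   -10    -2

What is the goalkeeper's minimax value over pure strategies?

-9

The worst case (largest entry) in each column is I: -9, II: -2.
The best (smallest) of these is -9.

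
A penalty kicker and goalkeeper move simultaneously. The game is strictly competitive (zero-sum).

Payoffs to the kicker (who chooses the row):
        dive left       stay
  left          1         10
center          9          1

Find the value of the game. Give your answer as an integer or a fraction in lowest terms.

89/17

Row minima are 1 and 1, so the kicker's maximin is 1; column maxima are 9 and 10, so the goalkeeper's minimax is 9. These differ, so the equilibrium is in mixed strategies.
Let the kicker play left with probability p. The goalkeeper is indifferent when p + 9(1−p) = 10p + (1−p), giving p = 8/17.
Let the goalkeeper play dive left with probability q. The kicker is indifferent when q + 10(1−q) = 9q + (1−q), giving q = 9/17.
The value is 1·(9/17) + (10)·(8/17) = 89/17.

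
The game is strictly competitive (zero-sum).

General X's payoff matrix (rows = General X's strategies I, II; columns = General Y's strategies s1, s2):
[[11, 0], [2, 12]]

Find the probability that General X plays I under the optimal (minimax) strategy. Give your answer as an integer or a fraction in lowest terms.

Row minima are 0 and 2, so General X's maximin is 2; column maxima are 11 and 12, so General Y's minimax is 11. These differ, so the equilibrium is in mixed strategies.
Let General X play I with probability p. General Y is indifferent when 11p + 2(1−p) = 12(1−p), giving p = 10/21.

10/21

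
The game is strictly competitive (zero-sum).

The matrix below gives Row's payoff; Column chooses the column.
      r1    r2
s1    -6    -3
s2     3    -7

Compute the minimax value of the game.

Row minima are -6 and -7, so Row's maximin is -6; column maxima are 3 and -3, so Column's minimax is -3. These differ, so the equilibrium is in mixed strategies.
Let Row play s1 with probability p. Column is indifferent when −6p + 3(1−p) = −3p − 7(1−p), giving p = 10/13.
Let Column play r1 with probability q. Row is indifferent when −6q − 3(1−q) = 3q − 7(1−q), giving q = 4/13.
The value is -6·(4/13) + (-3)·(9/13) = -51/13.

-51/13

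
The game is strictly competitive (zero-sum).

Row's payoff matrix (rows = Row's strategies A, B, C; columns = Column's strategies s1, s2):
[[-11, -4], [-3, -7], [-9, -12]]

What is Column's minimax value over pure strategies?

The worst case (largest entry) in each column is s1: -3, s2: -4.
The best (smallest) of these is -4.

-4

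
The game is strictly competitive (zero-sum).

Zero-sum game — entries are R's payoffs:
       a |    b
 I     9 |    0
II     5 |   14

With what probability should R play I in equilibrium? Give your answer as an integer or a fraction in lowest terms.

1/2

Row minima are 0 and 5, so R's maximin is 5; column maxima are 9 and 14, so C's minimax is 9. These differ, so the equilibrium is in mixed strategies.
Let R play I with probability p. C is indifferent when 9p + 5(1−p) = 14(1−p), giving p = 1/2.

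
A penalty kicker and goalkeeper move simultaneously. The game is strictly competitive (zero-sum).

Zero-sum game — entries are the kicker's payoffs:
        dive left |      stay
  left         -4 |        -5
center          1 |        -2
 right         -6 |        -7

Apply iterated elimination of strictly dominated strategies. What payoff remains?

Row right is strictly dominated by row left (-4>-6, -5>-7); eliminate right.
Column dive left is strictly dominated by stay for the goalkeeper (-5<-4, -2<1); eliminate dive left.
Row left is strictly dominated by row center (-2>-5); eliminate left.
Only (center, stay) remains, with payoff -2.

-2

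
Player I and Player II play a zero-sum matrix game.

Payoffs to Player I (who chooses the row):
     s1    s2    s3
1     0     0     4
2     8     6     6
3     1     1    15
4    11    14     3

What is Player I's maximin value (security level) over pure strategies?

The worst-case payoff for each row is 1: 0, 2: 6, 3: 1, 4: 3.
The best of these is 6.

6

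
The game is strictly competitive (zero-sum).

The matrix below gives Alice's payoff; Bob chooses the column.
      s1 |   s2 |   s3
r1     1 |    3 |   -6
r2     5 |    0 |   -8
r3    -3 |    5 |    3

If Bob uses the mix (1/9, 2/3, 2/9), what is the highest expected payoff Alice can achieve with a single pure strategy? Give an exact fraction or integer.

11/3

r1: (1)·(1/9) + (3)·(2/3) + (-6)·(2/9) = 7/9.
r2: (5)·(1/9) + (0)·(2/3) + (-8)·(2/9) = -11/9.
r3: (-3)·(1/9) + (5)·(2/3) + (3)·(2/9) = 11/3.
The best pure response is r3 with expected payoff 11/3.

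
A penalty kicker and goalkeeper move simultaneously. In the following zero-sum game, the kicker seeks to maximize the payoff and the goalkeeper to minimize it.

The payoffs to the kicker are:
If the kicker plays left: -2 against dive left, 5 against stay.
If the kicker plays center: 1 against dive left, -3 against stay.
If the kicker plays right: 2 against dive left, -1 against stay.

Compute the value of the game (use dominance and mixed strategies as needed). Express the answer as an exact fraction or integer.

4/5

Row center is strictly dominated by row right, so the kicker never plays it.
The remaining 2×2 game on (left, right) × (dive left, stay) has no saddle point. Let the kicker play left with probability p; indifference gives −2p + 2(1−p) = 5p − (1−p), so p = 3/10.
Similarly the goalkeeper's optimal q on dive left is 3/5, and the value is -2·(3/5) + (5)·(2/5) = 4/5.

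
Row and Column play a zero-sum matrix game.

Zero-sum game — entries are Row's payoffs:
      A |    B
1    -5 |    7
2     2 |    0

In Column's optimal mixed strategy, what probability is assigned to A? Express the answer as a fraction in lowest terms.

1/2

Row minima are -5 and 0, so Row's maximin is 0; column maxima are 2 and 7, so Column's minimax is 2. These differ, so the equilibrium is in mixed strategies.
Let Column play A with probability q. Row is indifferent when −5q + 7(1−q) = 2q, giving q = 1/2.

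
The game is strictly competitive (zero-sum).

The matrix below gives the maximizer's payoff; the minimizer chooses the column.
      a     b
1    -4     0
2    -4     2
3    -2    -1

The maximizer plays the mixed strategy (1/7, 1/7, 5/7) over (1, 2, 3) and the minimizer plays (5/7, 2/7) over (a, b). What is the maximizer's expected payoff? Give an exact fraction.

-96/49

Against (5/7, 2/7), each row's expected payoff is 1: -20/7; 2: -16/7; 3: -12/7.
Taking the (1/7, 1/7, 5/7)-weighted average: (1/7)·(-20/7) + (1/7)·(-16/7) + (5/7)·(-12/7) = -96/49.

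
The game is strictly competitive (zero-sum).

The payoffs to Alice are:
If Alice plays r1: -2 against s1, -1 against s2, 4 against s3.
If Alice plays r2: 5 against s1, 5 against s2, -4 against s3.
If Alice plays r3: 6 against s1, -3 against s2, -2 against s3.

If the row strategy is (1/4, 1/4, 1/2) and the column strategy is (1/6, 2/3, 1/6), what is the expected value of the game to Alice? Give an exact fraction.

1/8

Against (1/6, 2/3, 1/6), each row's expected payoff is r1: -1/3; r2: 7/2; r3: -4/3.
Taking the (1/4, 1/4, 1/2)-weighted average: (1/4)·(-1/3) + (1/4)·(7/2) + (1/2)·(-4/3) = 1/8.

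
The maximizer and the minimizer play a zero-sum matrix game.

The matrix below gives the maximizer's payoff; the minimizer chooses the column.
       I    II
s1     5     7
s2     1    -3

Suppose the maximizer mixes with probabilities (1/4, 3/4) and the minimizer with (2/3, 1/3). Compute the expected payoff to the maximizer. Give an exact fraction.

7/6

Against (2/3, 1/3), each row's expected payoff is s1: 17/3; s2: -1/3.
Taking the (1/4, 3/4)-weighted average: (1/4)·(17/3) + (3/4)·(-1/3) = 7/6.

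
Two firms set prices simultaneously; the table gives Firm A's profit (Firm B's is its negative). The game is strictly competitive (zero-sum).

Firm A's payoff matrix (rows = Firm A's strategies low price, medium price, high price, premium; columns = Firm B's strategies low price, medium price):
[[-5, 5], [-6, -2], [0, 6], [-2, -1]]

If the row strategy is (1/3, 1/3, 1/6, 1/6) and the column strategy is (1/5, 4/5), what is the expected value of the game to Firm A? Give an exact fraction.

2/3

Against (1/5, 4/5), each row's expected payoff is low price: 3; medium price: -14/5; high price: 24/5; premium: -6/5.
Taking the (1/3, 1/3, 1/6, 1/6)-weighted average: (1/3)·(3) + (1/3)·(-14/5) + (1/6)·(24/5) + (1/6)·(-6/5) = 2/3.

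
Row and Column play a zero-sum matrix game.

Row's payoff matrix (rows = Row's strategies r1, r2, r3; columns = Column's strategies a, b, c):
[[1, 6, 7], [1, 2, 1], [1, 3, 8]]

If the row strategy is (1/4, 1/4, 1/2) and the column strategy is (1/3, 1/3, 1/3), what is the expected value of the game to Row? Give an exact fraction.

7/2

Against (1/3, 1/3, 1/3), each row's expected payoff is r1: 14/3; r2: 4/3; r3: 4.
Taking the (1/4, 1/4, 1/2)-weighted average: (1/4)·(14/3) + (1/4)·(4/3) + (1/2)·(4) = 7/2.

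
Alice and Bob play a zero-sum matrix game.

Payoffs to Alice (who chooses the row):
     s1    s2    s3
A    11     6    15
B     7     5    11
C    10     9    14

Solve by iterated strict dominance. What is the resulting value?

Column s1 is strictly dominated by s2 for Bob (6<11, 5<7, 9<10); eliminate s1.
Column s3 is strictly dominated by s2 for Bob (6<15, 5<11, 9<14); eliminate s3.
Row A is strictly dominated by row C (9>6); eliminate A.
Row B is strictly dominated by row C (9>5); eliminate B.
Only (C, s2) remains, with payoff 9.

9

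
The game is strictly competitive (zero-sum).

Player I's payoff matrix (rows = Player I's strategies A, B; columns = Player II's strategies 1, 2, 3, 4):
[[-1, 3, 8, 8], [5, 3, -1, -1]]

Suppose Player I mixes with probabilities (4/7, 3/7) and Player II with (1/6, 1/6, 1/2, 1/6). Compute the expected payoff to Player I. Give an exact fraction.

74/21

Against (1/6, 1/6, 1/2, 1/6), each row's expected payoff is A: 17/3; B: 2/3.
Taking the (4/7, 3/7)-weighted average: (4/7)·(17/3) + (3/7)·(2/3) = 74/21.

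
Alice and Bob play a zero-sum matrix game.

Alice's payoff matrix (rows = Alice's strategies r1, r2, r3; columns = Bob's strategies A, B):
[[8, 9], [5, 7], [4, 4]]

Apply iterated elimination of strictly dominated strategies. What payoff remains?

Row r2 is strictly dominated by row r1 (8>5, 9>7); eliminate r2.
Row r3 is strictly dominated by row r1 (8>4, 9>4); eliminate r3.
Column B is strictly dominated by A for Bob (8<9); eliminate B.
Only (r1, A) remains, with payoff 8.

8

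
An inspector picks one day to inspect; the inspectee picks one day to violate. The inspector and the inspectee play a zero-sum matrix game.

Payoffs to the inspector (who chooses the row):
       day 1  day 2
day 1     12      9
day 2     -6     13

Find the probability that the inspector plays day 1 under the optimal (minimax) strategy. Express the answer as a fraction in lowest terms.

19/22

Row minima are 9 and -6, so the inspector's maximin is 9; column maxima are 12 and 13, so the inspectee's minimax is 12. These differ, so the equilibrium is in mixed strategies.
Let the inspector play day 1 with probability p. The inspectee is indifferent when 12p − 6(1−p) = 9p + 13(1−p), giving p = 19/22.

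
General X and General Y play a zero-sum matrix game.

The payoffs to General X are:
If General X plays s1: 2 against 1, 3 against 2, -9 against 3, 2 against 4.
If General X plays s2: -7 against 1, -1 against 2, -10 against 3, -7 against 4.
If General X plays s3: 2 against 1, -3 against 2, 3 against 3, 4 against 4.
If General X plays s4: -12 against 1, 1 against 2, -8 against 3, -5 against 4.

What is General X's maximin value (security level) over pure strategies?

-3

The worst-case payoff for each row is s1: -9, s2: -10, s3: -3, s4: -12.
The best of these is -3.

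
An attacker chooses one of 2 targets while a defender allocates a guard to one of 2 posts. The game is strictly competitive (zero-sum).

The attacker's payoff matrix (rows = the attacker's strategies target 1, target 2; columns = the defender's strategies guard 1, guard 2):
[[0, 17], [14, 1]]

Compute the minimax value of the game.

Row minima are 0 and 1, so the attacker's maximin is 1; column maxima are 14 and 17, so the defender's minimax is 14. These differ, so the equilibrium is in mixed strategies.
Let the attacker play target 1 with probability p. The defender is indifferent when 14(1−p) = 17p + (1−p), giving p = 13/30.
Let the defender play guard 1 with probability q. The attacker is indifferent when 17(1−q) = 14q + (1−q), giving q = 8/15.
The value is 0·(8/15) + (17)·(7/15) = 119/15.

119/15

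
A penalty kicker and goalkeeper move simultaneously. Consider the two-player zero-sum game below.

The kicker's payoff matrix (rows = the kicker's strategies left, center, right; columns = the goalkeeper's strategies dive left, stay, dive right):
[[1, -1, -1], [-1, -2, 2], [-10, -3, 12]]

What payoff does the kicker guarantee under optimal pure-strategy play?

Row minima: -1, -2, -10 → the kicker's maximin is -1.
Column maxima: 1, -1, 12 → the goalkeeper's minimax is -1.
They coincide at (left, stay), so the value is -1.

-1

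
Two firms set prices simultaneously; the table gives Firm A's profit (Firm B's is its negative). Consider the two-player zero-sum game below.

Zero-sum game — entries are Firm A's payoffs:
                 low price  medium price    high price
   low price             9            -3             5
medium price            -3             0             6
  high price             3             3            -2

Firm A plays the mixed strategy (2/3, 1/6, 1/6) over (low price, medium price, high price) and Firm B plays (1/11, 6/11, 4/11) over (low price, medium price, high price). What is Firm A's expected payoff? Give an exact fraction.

Against (1/11, 6/11, 4/11), each row's expected payoff is low price: 1; medium price: 21/11; high price: 13/11.
Taking the (2/3, 1/6, 1/6)-weighted average: (2/3)·(1) + (1/6)·(21/11) + (1/6)·(13/11) = 13/11.

13/11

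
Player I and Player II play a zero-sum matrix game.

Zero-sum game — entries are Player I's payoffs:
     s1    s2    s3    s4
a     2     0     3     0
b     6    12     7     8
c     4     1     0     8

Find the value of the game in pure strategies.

6

Row minima: 0, 6, 0 → Player I's maximin is 6.
Column maxima: 6, 12, 7, 8 → Player II's minimax is 6.
They coincide at (b, s1), so the value is 6.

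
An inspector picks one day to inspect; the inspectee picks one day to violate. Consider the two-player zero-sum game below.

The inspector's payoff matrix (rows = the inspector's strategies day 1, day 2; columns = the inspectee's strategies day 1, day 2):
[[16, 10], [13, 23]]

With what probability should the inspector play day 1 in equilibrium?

Row minima are 10 and 13, so the inspector's maximin is 13; column maxima are 16 and 23, so the inspectee's minimax is 16. These differ, so the equilibrium is in mixed strategies.
Let the inspector play day 1 with probability p. The inspectee is indifferent when 16p + 13(1−p) = 10p + 23(1−p), giving p = 5/8.

5/8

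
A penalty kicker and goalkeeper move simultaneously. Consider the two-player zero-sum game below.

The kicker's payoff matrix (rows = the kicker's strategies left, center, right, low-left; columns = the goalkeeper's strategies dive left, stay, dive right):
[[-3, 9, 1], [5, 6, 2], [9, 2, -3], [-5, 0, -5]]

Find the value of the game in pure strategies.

2

Row minima: -3, 2, -3, -5 → the kicker's maximin is 2.
Column maxima: 9, 9, 2 → the goalkeeper's minimax is 2.
They coincide at (center, dive right), so the value is 2.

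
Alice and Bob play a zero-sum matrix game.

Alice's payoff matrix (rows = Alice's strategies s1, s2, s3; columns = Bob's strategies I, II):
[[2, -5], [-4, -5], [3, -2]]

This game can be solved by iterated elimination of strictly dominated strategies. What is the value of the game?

Column I is strictly dominated by II for Bob (-5<2, -5<-4, -2<3); eliminate I.
Row s2 is strictly dominated by row s3 (-2>-5); eliminate s2.
Row s1 is strictly dominated by row s3 (-2>-5); eliminate s1.
Only (s3, II) remains, with payoff -2.

-2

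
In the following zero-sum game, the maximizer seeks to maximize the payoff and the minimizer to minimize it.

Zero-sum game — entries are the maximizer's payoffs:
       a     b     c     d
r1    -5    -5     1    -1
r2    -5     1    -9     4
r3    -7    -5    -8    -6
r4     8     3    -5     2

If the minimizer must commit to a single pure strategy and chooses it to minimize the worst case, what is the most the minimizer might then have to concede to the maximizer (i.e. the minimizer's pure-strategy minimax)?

The worst case (largest entry) in each column is a: 8, b: 3, c: 1, d: 4.
The best (smallest) of these is 1.

1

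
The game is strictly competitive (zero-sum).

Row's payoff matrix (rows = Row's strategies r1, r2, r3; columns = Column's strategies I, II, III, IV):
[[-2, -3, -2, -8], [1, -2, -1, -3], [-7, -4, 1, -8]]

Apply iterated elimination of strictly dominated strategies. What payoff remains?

Column II is strictly dominated by IV for Column (-8<-3, -3<-2, -8<-4); eliminate II.
Column I is strictly dominated by IV for Column (-8<-2, -3<1, -8<-7); eliminate I.
Row r1 is strictly dominated by row r2 (-1>-2, -3>-8); eliminate r1.
Column III is strictly dominated by IV for Column (-3<-1, -8<1); eliminate III.
Row r3 is strictly dominated by row r2 (-3>-8); eliminate r3.
Only (r2, IV) remains, with payoff -3.

-3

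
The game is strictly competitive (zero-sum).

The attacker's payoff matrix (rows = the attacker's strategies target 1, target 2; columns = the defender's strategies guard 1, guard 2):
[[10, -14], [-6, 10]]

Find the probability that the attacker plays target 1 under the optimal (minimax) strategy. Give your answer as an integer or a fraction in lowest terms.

Row minima are -14 and -6, so the attacker's maximin is -6; column maxima are 10 and 10, so the defender's minimax is 10. These differ, so the equilibrium is in mixed strategies.
Let the attacker play target 1 with probability p. The defender is indifferent when 10p − 6(1−p) = −14p + 10(1−p), giving p = 2/5.

2/5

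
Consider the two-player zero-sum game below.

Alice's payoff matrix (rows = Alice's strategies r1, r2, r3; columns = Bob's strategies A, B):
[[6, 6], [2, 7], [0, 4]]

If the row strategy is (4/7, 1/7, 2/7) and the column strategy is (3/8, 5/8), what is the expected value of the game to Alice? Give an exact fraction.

Against (3/8, 5/8), each row's expected payoff is r1: 6; r2: 41/8; r3: 5/2.
Taking the (4/7, 1/7, 2/7)-weighted average: (4/7)·(6) + (1/7)·(41/8) + (2/7)·(5/2) = 39/8.

39/8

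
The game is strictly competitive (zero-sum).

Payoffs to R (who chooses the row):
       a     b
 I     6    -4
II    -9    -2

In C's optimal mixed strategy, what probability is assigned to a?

2/17

Row minima are -4 and -9, so R's maximin is -4; column maxima are 6 and -2, so C's minimax is -2. These differ, so the equilibrium is in mixed strategies.
Let C play a with probability q. R is indifferent when 6q − 4(1−q) = −9q − 2(1−q), giving q = 2/17.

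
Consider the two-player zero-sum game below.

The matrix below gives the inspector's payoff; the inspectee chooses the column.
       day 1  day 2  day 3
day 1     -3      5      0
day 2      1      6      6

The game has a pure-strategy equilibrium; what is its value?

Row minima: -3, 1 → the inspector's maximin is 1.
Column maxima: 1, 6, 6 → the inspectee's minimax is 1.
They coincide at (day 2, day 1), so the value is 1.

1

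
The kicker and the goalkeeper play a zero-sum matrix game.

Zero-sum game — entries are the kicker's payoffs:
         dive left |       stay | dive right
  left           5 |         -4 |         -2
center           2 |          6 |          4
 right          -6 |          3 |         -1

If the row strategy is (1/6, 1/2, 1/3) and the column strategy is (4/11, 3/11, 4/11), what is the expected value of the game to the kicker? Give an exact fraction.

Against (4/11, 3/11, 4/11), each row's expected payoff is left: 0; center: 42/11; right: -19/11.
Taking the (1/6, 1/2, 1/3)-weighted average: (1/6)·(0) + (1/2)·(42/11) + (1/3)·(-19/11) = 4/3.

4/3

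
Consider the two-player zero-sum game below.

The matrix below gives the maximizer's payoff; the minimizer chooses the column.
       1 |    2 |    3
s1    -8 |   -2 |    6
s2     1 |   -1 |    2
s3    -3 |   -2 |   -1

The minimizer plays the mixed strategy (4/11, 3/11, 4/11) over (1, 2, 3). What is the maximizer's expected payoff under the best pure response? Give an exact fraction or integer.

s1: (-8)·(4/11) + (-2)·(3/11) + (6)·(4/11) = -14/11.
s2: (1)·(4/11) + (-1)·(3/11) + (2)·(4/11) = 9/11.
s3: (-3)·(4/11) + (-2)·(3/11) + (-1)·(4/11) = -2.
The best pure response is s2 with expected payoff 9/11.

9/11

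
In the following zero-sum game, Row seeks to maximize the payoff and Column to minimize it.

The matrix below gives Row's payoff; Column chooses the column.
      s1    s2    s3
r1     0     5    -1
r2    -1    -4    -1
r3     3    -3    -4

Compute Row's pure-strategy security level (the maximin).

The worst-case payoff for each row is r1: -1, r2: -4, r3: -4.
The best of these is -1.

-1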